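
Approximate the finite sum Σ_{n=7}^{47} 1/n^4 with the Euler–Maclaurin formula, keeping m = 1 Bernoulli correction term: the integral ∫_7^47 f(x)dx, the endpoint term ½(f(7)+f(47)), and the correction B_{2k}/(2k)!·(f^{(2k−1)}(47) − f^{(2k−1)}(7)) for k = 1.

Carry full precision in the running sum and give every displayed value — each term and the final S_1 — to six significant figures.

S_1 ≈ 0.00119679

Integral: ∫_7^47 1/x^4 dx = 0.000968607.
½[f(7) + f(47)] = ½[0.000416493 + 2.04931e-07] = 0.000208349.
Running total after boundary: 0.00117696.
Correction k=1: B_{2}/2! · (f^{(1)}(47) − f^{(1)}(7)) = 1/12 · (-1.74410e-08 − (-0.000237996)) = 1.98316e-05.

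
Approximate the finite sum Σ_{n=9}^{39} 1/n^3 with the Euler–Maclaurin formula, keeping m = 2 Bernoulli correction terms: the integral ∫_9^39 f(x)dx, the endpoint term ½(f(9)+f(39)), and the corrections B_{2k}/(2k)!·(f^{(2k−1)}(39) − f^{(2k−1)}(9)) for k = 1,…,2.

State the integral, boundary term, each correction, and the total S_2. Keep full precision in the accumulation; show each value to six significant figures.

S_2 ≈ 0.00657625

∫_9^39 1/x^3 dx evaluates to 0.00584411.
Endpoint term: (f(9) + f(39))/2 = (0.00137174 + 1.68580e-05)/2 = 0.000694300.
Running total after boundary: 0.00653841.
Correction k=1: B_{2}/2! · (f^{(1)}(39) − f^{(1)}(9)) = 1/12 · (-1.29677e-06 − (-0.000457247)) = 3.79959e-05.
After k=1: 0.00657640.
Correction k=2: B_{4}/4! · (f^{(3)}(39) − f^{(3)}(9)) = −1/720 · (-1.70515e-08 − (-0.000112901)) = -1.56783e-07.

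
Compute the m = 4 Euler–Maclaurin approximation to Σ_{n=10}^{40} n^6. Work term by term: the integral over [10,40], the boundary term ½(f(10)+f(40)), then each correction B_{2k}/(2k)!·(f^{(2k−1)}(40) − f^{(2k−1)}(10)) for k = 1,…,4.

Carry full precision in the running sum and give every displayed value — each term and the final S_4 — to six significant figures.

S_4 ≈ 2.55039e+10

Integral: ∫_10^40 x^6 dx = 2.34043e+10.
Endpoint term: (f(10) + f(40))/2 = (1.00000e+06 + 4.09600e+09)/2 = 2.04850e+09.
Integral + boundary = 2.54528e+10.
Order-1 term: 1/12 · (6.14400e+08 − 600000) = 5.11500e+07.
After k=1: 2.55039e+10.
Order-2 term: −1/720 · (7.68000e+06 − 120000) = -10500.0.
After k=2: 2.55039e+10.
Order-3 term: 1/30240 · (28800.0 − 7200.00) = 0.714286.
After k=3: 2.55039e+10.
Order-4 term: −1/1209600 · (0.00000 − 0.00000) = 0.00000.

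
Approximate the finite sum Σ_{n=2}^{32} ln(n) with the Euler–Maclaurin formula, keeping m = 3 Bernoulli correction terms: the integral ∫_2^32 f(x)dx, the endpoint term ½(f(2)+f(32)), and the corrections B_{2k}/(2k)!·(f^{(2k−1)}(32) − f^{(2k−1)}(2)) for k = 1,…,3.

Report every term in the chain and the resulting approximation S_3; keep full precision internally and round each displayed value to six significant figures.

S_3 ≈ 81.5580

∫_2^32 ln(x) dx evaluates to 79.5173.
½[f(2) + f(32)] = ½[0.693147 + 3.46574] = 2.07944.
So far: 81.5967.
k=1: B_{2}/(2)! × [f^{(1)}(32) − f^{(1)}(2)] = 1/12 × (0.0312500 − 0.500000) = -0.0390625.
Partial sum through k=1: 81.5576.
k=2: B_{4}/(4)! × [f^{(3)}(32) − f^{(3)}(2)] = −1/720 × (6.10352e-05 − 0.250000) = 0.000347137.
Partial sum through k=2: 81.5580.
k=3: B_{6}/(6)! × [f^{(5)}(32) − f^{(5)}(2)] = 1/30240 × (7.15256e-07 − 0.750000) = -2.48016e-05.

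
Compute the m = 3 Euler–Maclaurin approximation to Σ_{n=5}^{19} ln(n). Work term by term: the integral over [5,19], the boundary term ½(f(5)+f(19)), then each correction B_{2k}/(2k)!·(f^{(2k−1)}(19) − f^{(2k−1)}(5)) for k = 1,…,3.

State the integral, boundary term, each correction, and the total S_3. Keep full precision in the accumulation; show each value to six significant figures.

S_3 ≈ 36.1618

The integral term ∫_5^19 ln(x) dx = 33.8972.
Boundary: ½(f(5) + f(19)) = ½(1.60944 + 2.94444) = 2.27694.
So far: 36.1741.
Order-1 term: 1/12 · (0.0526316 − 0.200000) = -0.0122807.
Running total after k=1: 36.1618.
Order-2 term: −1/720 · (0.000291588 − 0.0160000) = 2.18172e-05.
Running total after k=2: 36.1618.
Order-3 term: 1/30240 · (9.69267e-06 − 0.00768000) = -2.53648e-07.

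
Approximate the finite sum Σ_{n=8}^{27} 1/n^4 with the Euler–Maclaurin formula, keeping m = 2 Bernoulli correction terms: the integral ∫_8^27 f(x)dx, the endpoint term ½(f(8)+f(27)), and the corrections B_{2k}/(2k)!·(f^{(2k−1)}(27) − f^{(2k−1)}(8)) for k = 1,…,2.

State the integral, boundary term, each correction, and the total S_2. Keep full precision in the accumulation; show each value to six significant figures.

S_2 ≈ 0.000767188

Integral: ∫_8^27 1/x^4 dx = 0.000634107.
Boundary: ½(f(8) + f(27)) = ½(0.000244141 + 1.88168e-06) = 0.000123011.
Integral + boundary = 0.000757118.
Order-1 term: 1/12 · (-2.78767e-07 − (-0.000122070)) = 1.01493e-05.
After k=1: 0.000767267.
Order-2 term: −1/720 · (-1.14719e-08 − (-5.72205e-05)) = -7.94569e-08.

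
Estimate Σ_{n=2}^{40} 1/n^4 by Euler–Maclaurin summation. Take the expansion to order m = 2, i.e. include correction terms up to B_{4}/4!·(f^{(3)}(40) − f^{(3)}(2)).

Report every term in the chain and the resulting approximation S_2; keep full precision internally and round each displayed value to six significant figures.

Integral: ∫_2^40 1/x^4 dx = 0.0416615.
Boundary: ½(f(2) + f(40)) = ½(0.0625000 + 3.90625e-07) = 0.0312502.
So far: 0.0729117.
Correction k=1: B_{2}/2! · (f^{(1)}(40) − f^{(1)}(2)) = 1/12 · (-3.90625e-08 − (-0.125000)) = 0.0104167.
Partial sum through k=1: 0.0833283.
Correction k=2: B_{4}/4! · (f^{(3)}(40) − f^{(3)}(2)) = −1/720 · (-7.32422e-10 − (-0.937500)) = -0.00130208.

S_2 ≈ 0.0820262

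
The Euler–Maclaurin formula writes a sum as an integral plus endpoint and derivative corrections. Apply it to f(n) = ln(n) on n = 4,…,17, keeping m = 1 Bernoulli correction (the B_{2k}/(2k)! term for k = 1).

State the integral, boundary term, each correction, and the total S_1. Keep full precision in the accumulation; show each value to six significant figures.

The integral term ∫_4^17 ln(x) dx = 29.6194.
Endpoint term: (f(4) + f(17))/2 = (1.38629 + 2.83321)/2 = 2.10975.
So far: 31.7292.
k=1: B_{2}/(2)! × [f^{(1)}(17) − f^{(1)}(4)] = 1/12 × (0.0588235 − 0.250000) = -0.0159314.

S_1 ≈ 31.7133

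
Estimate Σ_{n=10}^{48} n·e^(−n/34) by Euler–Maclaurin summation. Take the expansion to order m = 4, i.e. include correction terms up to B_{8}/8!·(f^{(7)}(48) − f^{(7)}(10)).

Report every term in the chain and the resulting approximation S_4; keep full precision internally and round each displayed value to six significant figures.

Integral: ∫_10^48 x·e^(−x/34) dx = 435.331.
Boundary: ½(f(10) + f(48)) = ½(7.45189 + 11.6982) = 9.57505.
Integral + boundary = 444.906.
Order-1 term: 1/12 · (-0.100352 − 0.526016) = -0.0521973.
After k=1: 444.854.
Order-2 term: −1/720 · (0.000334838 − 0.00174428) = 1.95756e-06.
After k=2: 444.854.
Order-3 term: 1/30240 · (6.54401e-07 − 2.62417e-06) = -6.51378e-11.
After k=3: 444.854.
Order-4 term: −1/1209600 · (8.81616e-10 − 3.23481e-09) = 1.94543e-15.

S_4 ≈ 444.854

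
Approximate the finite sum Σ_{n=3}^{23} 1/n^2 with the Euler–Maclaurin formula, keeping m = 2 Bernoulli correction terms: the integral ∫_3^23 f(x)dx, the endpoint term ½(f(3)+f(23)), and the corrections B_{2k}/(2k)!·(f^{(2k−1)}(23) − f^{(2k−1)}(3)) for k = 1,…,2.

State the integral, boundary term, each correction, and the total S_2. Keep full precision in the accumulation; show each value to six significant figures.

S_2 ≈ 0.352378

The integral term ∫_3^23 1/x^2 dx = 0.289855.
Boundary: ½(f(3) + f(23)) = ½(0.111111 + 0.00189036) = 0.0565007.
So far: 0.346356.
k=1: B_{2}/(2)! × [f^{(1)}(23) − f^{(1)}(3)] = 1/12 × (-0.000164379 − (-0.0740741)) = 0.00615914.
After k=1: 0.352515.
k=2: B_{4}/(4)! × [f^{(3)}(23) − f^{(3)}(3)] = −1/720 × (-3.72883e-06 − (-0.0987654)) = -0.000137169.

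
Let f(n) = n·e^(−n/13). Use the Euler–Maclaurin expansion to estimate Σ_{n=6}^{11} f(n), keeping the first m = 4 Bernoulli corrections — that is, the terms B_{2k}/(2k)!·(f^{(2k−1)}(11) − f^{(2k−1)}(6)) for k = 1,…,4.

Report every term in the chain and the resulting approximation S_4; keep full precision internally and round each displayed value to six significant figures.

S_4 ≈ 26.0480

Integral: ∫_6^11 x·e^(−x/13) dx = 21.8200.
½[f(6) + f(11)] = ½[3.78188 + 4.71968] = 4.25078.
Running total after boundary: 26.0708.
Order-1 term: 1/12 · (0.0660095 − 0.339399) = -0.0227825.
After k=1: 26.0480.
Order-2 term: −1/720 · (0.00546825 − 0.00946761) = 5.55467e-06.
After k=2: 26.0480.
Order-3 term: 1/30240 · (6.24018e-05 − 0.000100159) = -1.24860e-09.
After k=3: 26.0480.
Order-4 term: −1/1209600 · (5.47024e-07 − 8.53831e-07) = 2.53643e-13.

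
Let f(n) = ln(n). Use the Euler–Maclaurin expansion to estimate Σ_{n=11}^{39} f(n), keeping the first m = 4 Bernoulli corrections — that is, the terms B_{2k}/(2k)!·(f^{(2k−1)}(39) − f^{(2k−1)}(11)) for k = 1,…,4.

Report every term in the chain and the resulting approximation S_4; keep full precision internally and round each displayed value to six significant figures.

S_4 ≈ 91.5273

Integral: ∫_11^39 ln(x) dx = 88.5021.
Boundary: ½(f(11) + f(39)) = ½(2.39790 + 3.66356) = 3.03073.
Integral + boundary = 91.5328.
Correction k=1: B_{2}/2! · (f^{(1)}(39) − f^{(1)}(11)) = 1/12 · (0.0256410 − 0.0909091) = -0.00543901.
After k=1: 91.5273.
Correction k=2: B_{4}/4! · (f^{(3)}(39) − f^{(3)}(11)) = −1/720 · (3.37160e-05 − 0.00150263) = 2.04016e-06.
After k=2: 91.5273.
Correction k=3: B_{6}/6! · (f^{(5)}(39) − f^{(5)}(11)) = 1/30240 · (2.66004e-07 − 0.000149021) = -4.91915e-09.
After k=3: 91.5273.
Correction k=4: B_{8}/8! · (f^{(7)}(39) − f^{(7)}(11)) = −1/1209600 · (5.24663e-09 − 3.69474e-05) = 3.05408e-11.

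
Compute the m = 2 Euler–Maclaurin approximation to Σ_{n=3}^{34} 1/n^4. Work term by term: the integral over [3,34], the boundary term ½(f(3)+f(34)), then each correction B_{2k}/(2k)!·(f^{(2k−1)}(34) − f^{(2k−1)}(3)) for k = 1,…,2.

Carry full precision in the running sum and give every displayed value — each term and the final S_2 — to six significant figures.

S_2 ≈ 0.0198059

The integral term ∫_3^34 1/x^4 dx = 0.0123372.
½[f(3) + f(34)] = ½[0.0123457 + 7.48315e-07] = 0.00617321.
Running total after boundary: 0.0185104.
Correction k=1: B_{2}/2! · (f^{(1)}(34) − f^{(1)}(3)) = 1/12 · (-8.80370e-08 − (-0.0164609)) = 0.00137173.
Partial sum through k=1: 0.0198821.
Correction k=2: B_{4}/4! · (f^{(3)}(34) − f^{(3)}(3)) = −1/720 · (-2.28470e-09 − (-0.0548697)) = -7.62079e-05.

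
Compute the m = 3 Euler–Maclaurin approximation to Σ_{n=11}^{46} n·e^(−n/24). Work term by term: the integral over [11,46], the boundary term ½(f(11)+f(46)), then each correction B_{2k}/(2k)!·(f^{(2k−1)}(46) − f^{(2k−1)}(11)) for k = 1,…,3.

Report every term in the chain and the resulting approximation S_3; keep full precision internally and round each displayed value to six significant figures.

The integral term ∫_11^46 x·e^(−x/24) dx = 284.041.
Boundary: ½(f(11) + f(46)) = ½(6.95570 + 6.76644) = 6.86107.
Integral + boundary = 290.902.
k=1: B_{2}/(2)! × [f^{(1)}(46) − f^{(1)}(11)] = 1/12 × (-0.134838 − 0.342516) = -0.0397795.
Partial sum through k=1: 290.862.
k=2: B_{4}/(4)! × [f^{(3)}(46) − f^{(3)}(11)] = −1/720 × (0.000276657 − 0.00279026) = 3.49111e-06.
Partial sum through k=2: 290.862.
k=3: B_{6}/(6)! × [f^{(5)}(46) − f^{(5)}(11)] = 1/30240 × (1.36703e-06 − 8.65603e-06) = -2.41038e-10.

S_3 ≈ 290.862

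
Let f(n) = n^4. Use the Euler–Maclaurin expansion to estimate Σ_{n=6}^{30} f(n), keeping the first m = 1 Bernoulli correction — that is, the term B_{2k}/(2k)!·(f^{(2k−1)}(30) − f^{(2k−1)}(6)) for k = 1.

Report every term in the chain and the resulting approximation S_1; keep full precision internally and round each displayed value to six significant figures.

S_1 ≈ 5.27302e+06

The integral term ∫_6^30 x^4 dx = 4.85844e+06.
Boundary: ½(f(6) + f(30)) = ½(1296.00 + 810000) = 405648.
Integral + boundary = 5.26409e+06.
Order-1 term: 1/12 · (108000 − 864.000) = 8928.00.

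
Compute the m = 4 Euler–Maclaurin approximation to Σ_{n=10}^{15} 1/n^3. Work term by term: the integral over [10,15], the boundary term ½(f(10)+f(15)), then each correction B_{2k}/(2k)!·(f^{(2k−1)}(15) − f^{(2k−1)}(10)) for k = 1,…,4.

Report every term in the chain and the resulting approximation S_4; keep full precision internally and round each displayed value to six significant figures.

Integral: ∫_10^15 1/x^3 dx = 0.00277778.
Boundary: ½(f(10) + f(15)) = ½(0.00100000 + 0.000296296) = 0.000648148.
Integral + boundary = 0.00342593.
k=1: B_{2}/(2)! × [f^{(1)}(15) − f^{(1)}(10)] = 1/12 × (-5.92593e-05 − (-0.000300000)) = 2.00617e-05.
Partial sum through k=1: 0.00344599.
k=2: B_{4}/(4)! × [f^{(3)}(15) − f^{(3)}(10)] = −1/720 × (-5.26749e-06 − (-6.00000e-05)) = -7.60174e-08.
Partial sum through k=2: 0.00344591.
k=3: B_{6}/(6)! × [f^{(5)}(15) − f^{(5)}(10)] = 1/30240 × (-9.83265e-07 − (-2.52000e-05)) = 8.00818e-10.
Partial sum through k=3: 0.00344591.
k=4: B_{8}/(8)! × [f^{(7)}(15) − f^{(7)}(10)] = −1/1209600 × (-3.14645e-07 − (-1.81440e-05)) = -1.47399e-11.

S_4 ≈ 0.00344591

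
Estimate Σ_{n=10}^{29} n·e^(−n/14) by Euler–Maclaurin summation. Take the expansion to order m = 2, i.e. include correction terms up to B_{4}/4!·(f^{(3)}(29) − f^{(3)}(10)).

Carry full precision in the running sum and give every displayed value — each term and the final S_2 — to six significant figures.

∫_10^29 x·e^(−x/14) dx evaluates to 88.6306.
Endpoint term: (f(10) + f(29))/2 = (4.89542 + 3.65416)/2 = 4.27479.
Integral + boundary = 92.9054.
Order-1 term: 1/12 · (-0.135006 − 0.139869) = -0.0229063.
Running total after k=1: 92.8825.
Order-2 term: −1/720 · (0.000596966 − 0.00570894) = 7.09997e-06.

S_2 ≈ 92.8825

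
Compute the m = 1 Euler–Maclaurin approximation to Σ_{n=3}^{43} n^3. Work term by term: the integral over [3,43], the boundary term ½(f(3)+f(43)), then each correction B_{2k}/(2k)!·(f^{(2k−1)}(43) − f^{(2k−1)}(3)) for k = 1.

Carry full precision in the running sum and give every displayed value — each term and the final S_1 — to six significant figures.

S_1 ≈ 894907

Integral: ∫_3^43 x^3 dx = 854680.
Endpoint term: (f(3) + f(43))/2 = (27.0000 + 79507.0)/2 = 39767.0.
Integral + boundary = 894447.
k=1: B_{2}/(2)! × [f^{(1)}(43) − f^{(1)}(3)] = 1/12 × (5547.00 − 27.0000) = 460.000.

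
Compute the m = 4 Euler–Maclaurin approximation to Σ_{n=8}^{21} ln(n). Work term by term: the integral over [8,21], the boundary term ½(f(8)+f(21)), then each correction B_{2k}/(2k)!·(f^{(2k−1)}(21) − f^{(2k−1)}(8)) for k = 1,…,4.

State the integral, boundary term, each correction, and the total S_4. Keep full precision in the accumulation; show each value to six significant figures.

S_4 ≈ 36.8550

∫_8^21 ln(x) dx evaluates to 34.2994.
Boundary: ½(f(8) + f(21)) = ½(2.07944 + 3.04452) = 2.56198.
Running total after boundary: 36.8614.
k=1: B_{2}/(2)! × [f^{(1)}(21) − f^{(1)}(8)] = 1/12 × (0.0476190 − 0.125000) = -0.00644841.
Partial sum through k=1: 36.8550.
k=2: B_{4}/(4)! × [f^{(3)}(21) − f^{(3)}(8)] = −1/720 × (0.000215959 − 0.00390625) = 5.12540e-06.
Partial sum through k=2: 36.8550.
k=3: B_{6}/(6)! × [f^{(5)}(21) − f^{(5)}(8)] = 1/30240 × (5.87645e-06 − 0.000732422) = -2.40260e-08.
Partial sum through k=3: 36.8550.
k=4: B_{8}/(8)! × [f^{(7)}(21) − f^{(7)}(8)] = −1/1209600 × (3.99758e-07 − 0.000343323) = 2.83501e-10.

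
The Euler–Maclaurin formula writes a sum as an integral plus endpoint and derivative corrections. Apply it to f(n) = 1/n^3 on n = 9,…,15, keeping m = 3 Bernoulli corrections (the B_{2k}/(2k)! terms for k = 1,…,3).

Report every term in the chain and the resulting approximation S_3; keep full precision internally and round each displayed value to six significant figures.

S_3 ≈ 0.00481765

∫_9^15 1/x^3 dx evaluates to 0.00395062.
Endpoint term: (f(9) + f(15))/2 = (0.00137174 + 0.000296296)/2 = 0.000834019.
Integral + boundary = 0.00478464.
Order-1 term: 1/12 · (-5.92593e-05 − (-0.000457247)) = 3.31657e-05.
Partial sum through k=1: 0.00481780.
Order-2 term: −1/720 · (-5.26749e-06 − (-0.000112901)) = -1.49490e-07.
Partial sum through k=2: 0.00481765.
Order-3 term: 1/30240 · (-9.83265e-07 − (-5.85410e-05)) = 1.90337e-09.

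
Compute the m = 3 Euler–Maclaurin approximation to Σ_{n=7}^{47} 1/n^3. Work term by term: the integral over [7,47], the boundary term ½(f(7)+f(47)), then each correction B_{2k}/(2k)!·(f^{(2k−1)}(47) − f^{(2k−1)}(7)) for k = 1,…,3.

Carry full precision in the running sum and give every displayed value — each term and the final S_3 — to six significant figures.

The integral term ∫_7^47 1/x^3 dx = 0.00997773.
Boundary: ½(f(7) + f(47)) = ½(0.00291545 + 9.63178e-06) = 0.00146254.
So far: 0.0114403.
k=1: B_{2}/(2)! × [f^{(1)}(47) − f^{(1)}(7)] = 1/12 × (-6.14794e-07 − (-0.00124948)) = 0.000104072.
After k=1: 0.0115443.
k=2: B_{4}/(4)! × [f^{(3)}(47) − f^{(3)}(7)] = −1/720 × (-5.56627e-09 − (-0.000509992)) = -7.08314e-07.
After k=2: 0.0115436.
k=3: B_{6}/(6)! × [f^{(5)}(47) − f^{(5)}(7)] = 1/30240 × (-1.05832e-10 − (-0.000437136)) = 1.44555e-08.

S_3 ≈ 0.0115437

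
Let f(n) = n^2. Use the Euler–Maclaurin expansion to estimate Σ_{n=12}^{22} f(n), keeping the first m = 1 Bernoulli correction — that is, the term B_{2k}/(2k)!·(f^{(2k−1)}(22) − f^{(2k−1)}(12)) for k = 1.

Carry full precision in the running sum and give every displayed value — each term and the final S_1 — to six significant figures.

S_1 ≈ 3289.00

Integral: ∫_12^22 x^2 dx = 2973.33.
Boundary: ½(f(12) + f(22)) = ½(144.000 + 484.000) = 314.000.
Integral + boundary = 3287.33.
Order-1 term: 1/12 · (44.0000 − 24.0000) = 1.66667.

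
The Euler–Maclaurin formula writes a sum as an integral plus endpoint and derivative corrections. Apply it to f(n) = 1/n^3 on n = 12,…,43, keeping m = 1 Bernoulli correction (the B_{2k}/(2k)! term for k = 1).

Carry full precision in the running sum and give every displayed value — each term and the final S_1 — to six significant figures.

∫_12^43 1/x^3 dx evaluates to 0.00320181.
Endpoint term: (f(12) + f(43))/2 = (0.000578704 + 1.25775e-05)/2 = 0.000295641.
So far: 0.00349745.
Order-1 term: 1/12 · (-8.77501e-07 − (-0.000144676)) = 1.19832e-05.

S_1 ≈ 0.00350943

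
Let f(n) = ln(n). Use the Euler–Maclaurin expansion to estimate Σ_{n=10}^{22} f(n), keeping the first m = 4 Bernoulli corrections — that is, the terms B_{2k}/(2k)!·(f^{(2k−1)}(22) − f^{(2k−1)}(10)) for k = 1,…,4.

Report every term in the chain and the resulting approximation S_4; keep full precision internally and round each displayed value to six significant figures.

Integral: ∫_10^22 ln(x) dx = 32.9771.
Boundary: ½(f(10) + f(22)) = ½(2.30259 + 3.09104) = 2.69681.
Integral + boundary = 35.6739.
k=1: B_{2}/(2)! × [f^{(1)}(22) − f^{(1)}(10)] = 1/12 × (0.0454545 − 0.100000) = -0.00454545.
Running total after k=1: 35.6694.
k=2: B_{4}/(4)! × [f^{(3)}(22) − f^{(3)}(10)] = −1/720 × (0.000187829 − 0.00200000) = 2.51690e-06.
Running total after k=2: 35.6694.
k=3: B_{6}/(6)! × [f^{(5)}(22) − f^{(5)}(10)] = 1/30240 × (4.65691e-06 − 0.000240000) = -7.78251e-09.
Running total after k=3: 35.6694.
k=4: B_{8}/(8)! × [f^{(7)}(22) − f^{(7)}(10)] = −1/1209600 × (2.88651e-07 − 7.20000e-05) = 5.92852e-11.

S_4 ≈ 35.6694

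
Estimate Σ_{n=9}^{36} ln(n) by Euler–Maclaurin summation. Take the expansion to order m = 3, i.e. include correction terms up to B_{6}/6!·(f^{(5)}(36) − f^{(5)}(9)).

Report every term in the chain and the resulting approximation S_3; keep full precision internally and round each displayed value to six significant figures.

S_3 ≈ 85.1151

Integral: ∫_9^36 ln(x) dx = 82.2317.
½[f(9) + f(36)] = ½[2.19722 + 3.58352] = 2.89037.
So far: 85.1220.
Order-1 term: 1/12 · (0.0277778 − 0.111111) = -0.00694444.
After k=1: 85.1151.
Order-2 term: −1/720 · (4.28669e-05 − 0.00274348) = 3.75086e-06.
After k=2: 85.1151.
Order-3 term: 1/30240 · (3.96916e-07 − 0.000406442) = -1.34274e-08.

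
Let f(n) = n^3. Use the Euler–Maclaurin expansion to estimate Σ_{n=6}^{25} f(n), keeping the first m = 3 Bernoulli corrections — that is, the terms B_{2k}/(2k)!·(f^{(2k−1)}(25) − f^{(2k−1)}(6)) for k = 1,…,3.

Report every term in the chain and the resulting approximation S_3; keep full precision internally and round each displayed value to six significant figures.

Integral: ∫_6^25 x^3 dx = 97332.2.
½[f(6) + f(25)] = ½[216.000 + 15625.0] = 7920.50.
Integral + boundary = 105253.
Order-1 term: 1/12 · (1875.00 − 108.000) = 147.250.
Partial sum through k=1: 105400.
Order-2 term: −1/720 · (6.00000 − 6.00000) = 0.00000.
Partial sum through k=2: 105400.
Order-3 term: 1/30240 · (0.00000 − 0.00000) = 0.00000.

S_3 ≈ 105400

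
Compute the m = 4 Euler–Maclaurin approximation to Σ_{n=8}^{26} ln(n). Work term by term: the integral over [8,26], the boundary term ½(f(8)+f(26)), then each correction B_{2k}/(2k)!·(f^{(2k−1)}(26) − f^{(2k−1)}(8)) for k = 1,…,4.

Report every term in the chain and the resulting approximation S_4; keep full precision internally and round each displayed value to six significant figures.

S_4 ≈ 52.7365

The integral term ∫_8^26 ln(x) dx = 50.0750.
½[f(8) + f(26)] = ½[2.07944 + 3.25810] = 2.66877.
So far: 52.7437.
Correction k=1: B_{2}/2! · (f^{(1)}(26) − f^{(1)}(8)) = 1/12 · (0.0384615 − 0.125000) = -0.00721154.
After k=1: 52.7365.
Correction k=2: B_{4}/4! · (f^{(3)}(26) − f^{(3)}(8)) = −1/720 · (0.000113792 − 0.00390625) = 5.26730e-06.
After k=2: 52.7365.
Correction k=3: B_{6}/6! · (f^{(5)}(26) − f^{(5)}(8)) = 1/30240 · (2.01997e-06 − 0.000732422) = -2.41535e-08.
After k=3: 52.7365.
Correction k=4: B_{8}/8! · (f^{(7)}(26) − f^{(7)}(8)) = −1/1209600 · (8.96436e-08 − 0.000343323) = 2.83758e-10.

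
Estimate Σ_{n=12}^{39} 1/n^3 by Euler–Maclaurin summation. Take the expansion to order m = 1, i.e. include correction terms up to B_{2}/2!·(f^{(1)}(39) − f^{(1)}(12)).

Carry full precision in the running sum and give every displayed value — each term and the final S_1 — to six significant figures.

Integral: ∫_12^39 1/x^3 dx = 0.00314349.
Boundary: ½(f(12) + f(39)) = ½(0.000578704 + 1.68580e-05) = 0.000297781.
So far: 0.00344127.
Correction k=1: B_{2}/2! · (f^{(1)}(39) − f^{(1)}(12)) = 1/12 · (-1.29677e-06 − (-0.000144676)) = 1.19483e-05.

S_1 ≈ 0.00345322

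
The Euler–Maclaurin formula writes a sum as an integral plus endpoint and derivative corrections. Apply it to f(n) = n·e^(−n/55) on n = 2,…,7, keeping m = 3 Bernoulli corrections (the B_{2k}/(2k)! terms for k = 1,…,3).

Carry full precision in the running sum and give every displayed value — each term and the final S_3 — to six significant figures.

S_3 ≈ 24.5976

Integral: ∫_2^7 x·e^(−x/55) dx = 20.5650.
Endpoint term: (f(2) + f(7))/2 = (1.92858 + 6.16345)/2 = 4.04602.
Running total after boundary: 24.6110.
Correction k=1: B_{2}/2! · (f^{(1)}(7) − f^{(1)}(2)) = 1/12 · (0.768431 − 0.929225) = -0.0133995.
Running total after k=1: 24.5976.
Correction k=2: B_{4}/4! · (f^{(3)}(7) − f^{(3)}(2)) = −1/720 · (0.000836171 − 0.000944728) = 1.50774e-07.
Running total after k=2: 24.5976.
Correction k=3: B_{6}/6! · (f^{(5)}(7) − f^{(5)}(2)) = 1/30240 · (4.68865e-07 − 5.23066e-07) = -1.79238e-12.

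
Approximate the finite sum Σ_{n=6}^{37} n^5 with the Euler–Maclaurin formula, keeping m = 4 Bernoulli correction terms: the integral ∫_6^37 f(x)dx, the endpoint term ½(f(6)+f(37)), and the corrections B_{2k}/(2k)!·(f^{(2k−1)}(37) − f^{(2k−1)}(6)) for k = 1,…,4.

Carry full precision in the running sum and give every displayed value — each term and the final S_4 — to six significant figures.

S_4 ≈ 4.63069e+08

∫_6^37 x^5 dx evaluates to 4.27613e+08.
Boundary: ½(f(6) + f(37)) = ½(7776.00 + 6.93440e+07) = 3.46759e+07.
Integral + boundary = 4.62289e+08.
k=1: B_{2}/(2)! × [f^{(1)}(37) − f^{(1)}(6)] = 1/12 × (9.37080e+06 − 6480.00) = 780360.
After k=1: 4.63070e+08.
k=2: B_{4}/(4)! × [f^{(3)}(37) − f^{(3)}(6)] = −1/720 × (82140.0 − 2160.00) = -111.083.
After k=2: 4.63069e+08.
k=3: B_{6}/(6)! × [f^{(5)}(37) − f^{(5)}(6)] = 1/30240 × (120.000 − 120.000) = 0.00000.
After k=3: 4.63069e+08.
k=4: B_{8}/(8)! × [f^{(7)}(37) − f^{(7)}(6)] = −1/1209600 × (0.00000 − 0.00000) = 0.00000.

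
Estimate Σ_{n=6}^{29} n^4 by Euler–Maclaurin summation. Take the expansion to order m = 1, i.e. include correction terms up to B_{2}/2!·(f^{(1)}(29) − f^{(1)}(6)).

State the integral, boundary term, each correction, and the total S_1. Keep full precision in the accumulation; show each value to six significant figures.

S_1 ≈ 4.46302e+06

∫_6^29 x^4 dx evaluates to 4.10067e+06.
Boundary: ½(f(6) + f(29)) = ½(1296.00 + 707281) = 354288.
So far: 4.45496e+06.
Correction k=1: B_{2}/2! · (f^{(1)}(29) − f^{(1)}(6)) = 1/12 · (97556.0 − 864.000) = 8057.67.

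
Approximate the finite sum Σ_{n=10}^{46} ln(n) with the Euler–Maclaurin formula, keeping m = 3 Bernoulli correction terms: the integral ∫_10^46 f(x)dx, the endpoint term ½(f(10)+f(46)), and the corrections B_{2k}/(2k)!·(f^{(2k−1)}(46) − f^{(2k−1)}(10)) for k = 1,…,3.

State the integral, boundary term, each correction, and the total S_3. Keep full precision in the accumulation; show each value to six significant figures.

Integral: ∫_10^46 ln(x) dx = 117.092.
Endpoint term: (f(10) + f(46))/2 = (2.30259 + 3.82864)/2 = 3.06561.
So far: 120.157.
Order-1 term: 1/12 · (0.0217391 − 0.100000) = -0.00652174.
After k=1: 120.151.
Order-2 term: −1/720 · (2.05474e-05 − 0.00200000) = 2.74924e-06.
After k=2: 120.151.
Order-3 term: 1/30240 · (1.16526e-07 − 0.000240000) = -7.93265e-09.

S_3 ≈ 120.151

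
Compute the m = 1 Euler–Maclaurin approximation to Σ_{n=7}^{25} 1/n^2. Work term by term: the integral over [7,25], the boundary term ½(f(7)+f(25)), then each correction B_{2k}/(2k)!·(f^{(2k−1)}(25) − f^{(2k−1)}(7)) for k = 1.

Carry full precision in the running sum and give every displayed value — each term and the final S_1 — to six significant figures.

∫_7^25 1/x^2 dx evaluates to 0.102857.
Endpoint term: (f(7) + f(25))/2 = (0.0204082 + 0.00160000)/2 = 0.0110041.
Integral + boundary = 0.113861.
k=1: B_{2}/(2)! × [f^{(1)}(25) − f^{(1)}(7)] = 1/12 × (-0.000128000 − (-0.00583090)) = 0.000475242.

S_1 ≈ 0.114336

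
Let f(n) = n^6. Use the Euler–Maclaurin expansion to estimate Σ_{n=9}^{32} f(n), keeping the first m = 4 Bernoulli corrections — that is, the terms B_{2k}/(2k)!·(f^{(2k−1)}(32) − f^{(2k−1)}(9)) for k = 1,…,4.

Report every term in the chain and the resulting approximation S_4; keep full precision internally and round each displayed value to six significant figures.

∫_9^32 x^6 dx evaluates to 4.90785e+09.
½[f(9) + f(32)] = ½[531441 + 1.07374e+09] = 5.37137e+08.
So far: 5.44499e+09.
k=1: B_{2}/(2)! × [f^{(1)}(32) − f^{(1)}(9)] = 1/12 × (2.01327e+08 − 354294) = 1.67477e+07.
Running total after k=1: 5.46174e+09.
k=2: B_{4}/(4)! × [f^{(3)}(32) − f^{(3)}(9)] = −1/720 × (3.93216e+06 − 87480.0) = -5339.83.
Running total after k=2: 5.46173e+09.
k=3: B_{6}/(6)! × [f^{(5)}(32) − f^{(5)}(9)] = 1/30240 × (23040.0 − 6480.00) = 0.547619.
Running total after k=3: 5.46173e+09.
k=4: B_{8}/(8)! × [f^{(7)}(32) − f^{(7)}(9)] = −1/1209600 × (0.00000 − 0.00000) = 0.00000.

S_4 ≈ 5.46173e+09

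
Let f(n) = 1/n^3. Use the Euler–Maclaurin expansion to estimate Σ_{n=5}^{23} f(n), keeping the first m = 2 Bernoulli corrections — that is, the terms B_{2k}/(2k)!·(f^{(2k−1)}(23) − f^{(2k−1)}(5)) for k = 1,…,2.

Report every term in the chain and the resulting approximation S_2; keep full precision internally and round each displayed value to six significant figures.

The integral term ∫_5^23 1/x^3 dx = 0.0190548.
Boundary: ½(f(5) + f(23)) = ½(0.00800000 + 8.21895e-05) = 0.00404109.
So far: 0.0230959.
k=1: B_{2}/(2)! × [f^{(1)}(23) − f^{(1)}(5)] = 1/12 × (-1.07204e-05 − (-0.00480000)) = 0.000399107.
Running total after k=1: 0.0234950.
k=2: B_{4}/(4)! × [f^{(3)}(23) − f^{(3)}(5)] = −1/720 × (-4.05307e-07 − (-0.00384000)) = -5.33277e-06.

S_2 ≈ 0.0234897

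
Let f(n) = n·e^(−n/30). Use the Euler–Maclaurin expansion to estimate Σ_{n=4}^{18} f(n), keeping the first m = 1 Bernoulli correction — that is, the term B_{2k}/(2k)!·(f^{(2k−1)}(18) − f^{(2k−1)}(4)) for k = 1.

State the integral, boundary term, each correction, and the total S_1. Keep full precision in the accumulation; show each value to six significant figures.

S_1 ≈ 109.033

Integral: ∫_4^18 x·e^(−x/30) dx = 102.388.
½[f(4) + f(18)] = ½[3.50069 + 9.87861] = 6.68965.
Integral + boundary = 109.078.
k=1: B_{2}/(2)! × [f^{(1)}(18) − f^{(1)}(4)] = 1/12 × (0.219525 − 0.758484) = -0.0449132.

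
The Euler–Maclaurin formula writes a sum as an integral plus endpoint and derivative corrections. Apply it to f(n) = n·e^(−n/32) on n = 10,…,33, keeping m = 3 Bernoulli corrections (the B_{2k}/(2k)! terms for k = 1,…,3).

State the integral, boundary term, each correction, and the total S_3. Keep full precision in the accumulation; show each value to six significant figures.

The integral term ∫_10^33 x·e^(−x/32) dx = 241.645.
Boundary: ½(f(10) + f(33)) = ½(7.31616 + 11.7665) = 9.54133.
So far: 251.186.
Order-1 term: 1/12 · (-0.0111425 − 0.502986) = -0.0428440.
Running total after k=1: 251.143.
Order-2 term: −1/720 · (0.000685527 − 0.00192013) = 1.71473e-06.
Running total after k=2: 251.143.
Order-3 term: 1/30240 · (1.34955e-06 − 3.27058e-06) = -6.35262e-11.

S_3 ≈ 251.143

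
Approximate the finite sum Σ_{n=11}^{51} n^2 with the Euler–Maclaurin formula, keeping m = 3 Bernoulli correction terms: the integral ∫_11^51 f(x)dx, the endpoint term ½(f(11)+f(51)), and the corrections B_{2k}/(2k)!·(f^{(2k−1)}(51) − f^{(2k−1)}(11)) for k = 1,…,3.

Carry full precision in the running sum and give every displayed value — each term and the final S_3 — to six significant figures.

Integral: ∫_11^51 x^2 dx = 43773.3.
Endpoint term: (f(11) + f(51))/2 = (121.000 + 2601.00)/2 = 1361.00.
Integral + boundary = 45134.3.
Correction k=1: B_{2}/2! · (f^{(1)}(51) − f^{(1)}(11)) = 1/12 · (102.000 − 22.0000) = 6.66667.
Running total after k=1: 45141.0.
Correction k=2: B_{4}/4! · (f^{(3)}(51) − f^{(3)}(11)) = −1/720 · (0.00000 − 0.00000) = 0.00000.
Running total after k=2: 45141.0.
Correction k=3: B_{6}/6! · (f^{(5)}(51) − f^{(5)}(11)) = 1/30240 · (0.00000 − 0.00000) = 0.00000.

S_3 ≈ 45141.0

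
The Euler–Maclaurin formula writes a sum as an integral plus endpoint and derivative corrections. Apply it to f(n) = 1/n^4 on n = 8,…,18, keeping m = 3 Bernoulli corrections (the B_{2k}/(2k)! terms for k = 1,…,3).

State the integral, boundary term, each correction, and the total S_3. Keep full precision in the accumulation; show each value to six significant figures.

S_3 ≈ 0.000730638

Integral: ∫_8^18 1/x^4 dx = 0.000593886.
Endpoint term: (f(8) + f(18))/2 = (0.000244141 + 9.52599e-06)/2 = 0.000126833.
Integral + boundary = 0.000720719.
k=1: B_{2}/(2)! × [f^{(1)}(18) − f^{(1)}(8)] = 1/12 × (-2.11689e-06 − (-0.000122070)) = 9.99612e-06.
Partial sum through k=1: 0.000730715.
k=2: B_{4}/(4)! × [f^{(3)}(18) − f^{(3)}(8)] = −1/720 × (-1.96008e-07 − (-5.72205e-05)) = -7.92006e-08.
Partial sum through k=2: 0.000730636.
k=3: B_{6}/(6)! × [f^{(5)}(18) − f^{(5)}(8)] = 1/30240 × (-3.38779e-08 − (-5.00679e-05)) = 1.65456e-09.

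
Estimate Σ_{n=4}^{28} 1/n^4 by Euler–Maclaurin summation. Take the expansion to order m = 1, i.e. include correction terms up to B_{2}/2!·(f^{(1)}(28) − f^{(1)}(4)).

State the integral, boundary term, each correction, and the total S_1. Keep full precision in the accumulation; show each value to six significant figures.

Integral: ∫_4^28 1/x^4 dx = 0.00519315.
Endpoint term: (f(4) + f(28))/2 = (0.00390625 + 1.62693e-06)/2 = 0.00195394.
Running total after boundary: 0.00714709.
Correction k=1: B_{2}/2! · (f^{(1)}(28) − f^{(1)}(4)) = 1/12 · (-2.32418e-07 − (-0.00390625)) = 0.000325501.

S_1 ≈ 0.00747259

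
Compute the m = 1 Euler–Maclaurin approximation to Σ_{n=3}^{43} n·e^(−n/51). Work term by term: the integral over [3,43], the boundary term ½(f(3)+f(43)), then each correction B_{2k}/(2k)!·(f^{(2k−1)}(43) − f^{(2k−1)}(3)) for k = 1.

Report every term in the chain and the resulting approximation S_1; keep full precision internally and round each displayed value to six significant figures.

The integral term ∫_3^43 x·e^(−x/51) dx = 533.535.
Boundary: ½(f(3) + f(43)) = ½(2.82862 + 18.5054) = 10.6670.
Integral + boundary = 544.202.
Order-1 term: 1/12 · (0.0675072 − 0.887410) = -0.0683252.

S_1 ≈ 544.134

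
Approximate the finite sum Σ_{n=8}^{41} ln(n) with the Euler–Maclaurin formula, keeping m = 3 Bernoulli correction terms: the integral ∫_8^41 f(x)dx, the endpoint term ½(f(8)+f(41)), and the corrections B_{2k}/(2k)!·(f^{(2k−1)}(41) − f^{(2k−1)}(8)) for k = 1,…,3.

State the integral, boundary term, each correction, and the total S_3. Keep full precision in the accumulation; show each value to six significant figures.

∫_8^41 ln(x) dx evaluates to 102.621.
Boundary: ½(f(8) + f(41)) = ½(2.07944 + 3.71357) = 2.89651.
Running total after boundary: 105.517.
k=1: B_{2}/(2)! × [f^{(1)}(41) − f^{(1)}(8)] = 1/12 × (0.0243902 − 0.125000) = -0.00838415.
Running total after k=1: 105.509.
k=2: B_{4}/(4)! × [f^{(3)}(41) − f^{(3)}(8)] = −1/720 × (2.90187e-05 − 0.00390625) = 5.38504e-06.
Running total after k=2: 105.509.
k=3: B_{6}/(6)! × [f^{(5)}(41) − f^{(5)}(8)] = 1/30240 × (2.07153e-07 − 0.000732422) = -2.42134e-08.

S_3 ≈ 105.509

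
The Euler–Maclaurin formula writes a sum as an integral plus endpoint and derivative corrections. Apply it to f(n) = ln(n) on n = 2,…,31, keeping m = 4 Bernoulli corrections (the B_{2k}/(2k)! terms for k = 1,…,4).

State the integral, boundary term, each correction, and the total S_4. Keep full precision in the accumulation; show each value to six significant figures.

S_4 ≈ 78.0922

The integral term ∫_2^31 ln(x) dx = 76.0673.
Endpoint term: (f(2) + f(31))/2 = (0.693147 + 3.43399)/2 = 2.06357.
Integral + boundary = 78.1309.
k=1: B_{2}/(2)! × [f^{(1)}(31) − f^{(1)}(2)] = 1/12 × (0.0322581 − 0.500000) = -0.0389785.
Partial sum through k=1: 78.0919.
k=2: B_{4}/(4)! × [f^{(3)}(31) − f^{(3)}(2)] = −1/720 × (6.71344e-05 − 0.250000) = 0.000347129.
Partial sum through k=2: 78.0922.
k=3: B_{6}/(6)! × [f^{(5)}(31) − f^{(5)}(2)] = 1/30240 × (8.38306e-07 − 0.750000) = -2.48016e-05.
Partial sum through k=3: 78.0922.
k=4: B_{8}/(8)! × [f^{(7)}(31) − f^{(7)}(2)] = −1/1209600 × (2.61698e-08 − 5.62500) = 4.65030e-06.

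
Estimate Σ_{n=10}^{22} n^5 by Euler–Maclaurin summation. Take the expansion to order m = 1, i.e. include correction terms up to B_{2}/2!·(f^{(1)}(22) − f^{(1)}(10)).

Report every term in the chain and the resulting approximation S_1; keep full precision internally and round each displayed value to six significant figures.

S_1 ≈ 2.14502e+07

∫_10^22 x^5 dx evaluates to 1.87300e+07.
Endpoint term: (f(10) + f(22))/2 = (100000 + 5.15363e+06)/2 = 2.62682e+06.
Integral + boundary = 2.13568e+07.
Order-1 term: 1/12 · (1.17128e+06 − 50000.0) = 93440.0.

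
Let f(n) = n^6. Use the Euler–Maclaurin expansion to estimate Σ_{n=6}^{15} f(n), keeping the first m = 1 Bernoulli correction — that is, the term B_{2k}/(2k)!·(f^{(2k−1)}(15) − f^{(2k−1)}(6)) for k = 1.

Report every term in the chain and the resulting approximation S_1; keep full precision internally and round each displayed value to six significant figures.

∫_6^15 x^6 dx evaluates to 2.43685e+07.
½[f(6) + f(15)] = ½[46656.0 + 1.13906e+07] = 5.71864e+06.
So far: 3.00871e+07.
Order-1 term: 1/12 · (4.55625e+06 − 46656.0) = 375800.

S_1 ≈ 3.04629e+07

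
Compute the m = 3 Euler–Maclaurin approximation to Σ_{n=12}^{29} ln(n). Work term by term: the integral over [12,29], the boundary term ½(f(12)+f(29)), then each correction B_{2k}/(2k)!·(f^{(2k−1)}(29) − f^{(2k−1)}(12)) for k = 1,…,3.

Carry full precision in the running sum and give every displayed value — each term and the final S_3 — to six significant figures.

S_3 ≈ 53.7547

The integral term ∫_12^29 ln(x) dx = 50.8327.
½[f(12) + f(29)] = ½[2.48491 + 3.36730] = 2.92610.
Integral + boundary = 53.7588.
Correction k=1: B_{2}/2! · (f^{(1)}(29) − f^{(1)}(12)) = 1/12 · (0.0344828 − 0.0833333) = -0.00407088.
Partial sum through k=1: 53.7547.
Correction k=2: B_{4}/4! · (f^{(3)}(29) − f^{(3)}(12)) = −1/720 · (8.20042e-05 − 0.00115741) = 1.49362e-06.
Partial sum through k=2: 53.7547.
Correction k=3: B_{6}/6! · (f^{(5)}(29) − f^{(5)}(12)) = 1/30240 · (1.17010e-06 − 9.64506e-05) = -3.15081e-09.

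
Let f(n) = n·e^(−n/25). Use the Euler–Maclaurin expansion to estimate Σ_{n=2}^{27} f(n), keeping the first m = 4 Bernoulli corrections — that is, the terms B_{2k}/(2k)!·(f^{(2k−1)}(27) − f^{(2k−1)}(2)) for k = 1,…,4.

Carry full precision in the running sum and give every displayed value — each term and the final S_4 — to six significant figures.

The integral term ∫_2^27 x·e^(−x/25) dx = 181.629.
Boundary: ½(f(2) + f(27)) = ½(1.84623 + 9.16908) = 5.50766.
Running total after boundary: 187.137.
Order-1 term: 1/12 · (-0.0271676 − 0.849267) = -0.0730362.
Partial sum through k=1: 187.064.
Order-2 term: −1/720 · (0.00104324 − 0.00431280) = 4.54106e-06.
Partial sum through k=2: 187.064.
Order-3 term: 1/30240 · (3.40791e-06 − 1.16268e-05) = -2.71790e-10.
Partial sum through k=3: 187.064.
Order-4 term: −1/1209600 · (8.23462e-09 − 2.61651e-08) = 1.48235e-14.

S_4 ≈ 187.064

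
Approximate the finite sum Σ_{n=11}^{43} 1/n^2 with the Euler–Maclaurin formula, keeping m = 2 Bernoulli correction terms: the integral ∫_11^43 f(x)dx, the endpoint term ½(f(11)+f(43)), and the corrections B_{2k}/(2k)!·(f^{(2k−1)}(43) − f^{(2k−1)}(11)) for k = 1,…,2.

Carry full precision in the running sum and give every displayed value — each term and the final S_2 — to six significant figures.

∫_11^43 1/x^2 dx evaluates to 0.0676533.
Boundary: ½(f(11) + f(43)) = ½(0.00826446 + 0.000540833) = 0.00440265.
Running total after boundary: 0.0720559.
k=1: B_{2}/(2)! × [f^{(1)}(43) − f^{(1)}(11)] = 1/12 × (-2.51550e-05 − (-0.00150263)) = 0.000123123.
After k=1: 0.0721790.
k=2: B_{4}/(4)! × [f^{(3)}(43) − f^{(3)}(11)] = −1/720 × (-1.63256e-07 − (-0.000149021)) = -2.06747e-07.

S_2 ≈ 0.0721788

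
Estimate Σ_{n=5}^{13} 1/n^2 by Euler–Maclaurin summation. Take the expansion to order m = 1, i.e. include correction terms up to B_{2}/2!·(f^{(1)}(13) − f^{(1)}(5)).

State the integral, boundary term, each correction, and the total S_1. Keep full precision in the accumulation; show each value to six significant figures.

∫_5^13 1/x^2 dx evaluates to 0.123077.
Boundary: ½(f(5) + f(13)) = ½(0.0400000 + 0.00591716) = 0.0229586.
Running total after boundary: 0.146036.
Order-1 term: 1/12 · (-0.000910332 − (-0.0160000)) = 0.00125747.

S_1 ≈ 0.147293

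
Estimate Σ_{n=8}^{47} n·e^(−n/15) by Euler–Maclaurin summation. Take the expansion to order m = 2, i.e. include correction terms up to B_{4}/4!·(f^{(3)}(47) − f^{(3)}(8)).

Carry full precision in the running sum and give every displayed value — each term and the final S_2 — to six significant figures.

The integral term ∫_8^47 x·e^(−x/15) dx = 161.871.
½[f(8) + f(47)] = ½[4.69317 + 2.04790] = 3.37053.
So far: 165.241.
k=1: B_{2}/(2)! × [f^{(1)}(47) − f^{(1)}(8)] = 1/12 × (-0.0929543 − 0.273768) = -0.0305602.
After k=1: 165.211.
k=2: B_{4}/(4)! × [f^{(3)}(47) − f^{(3)}(8)] = −1/720 × (-2.58206e-05 − 0.00643138) = 8.96834e-06.

S_2 ≈ 165.211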